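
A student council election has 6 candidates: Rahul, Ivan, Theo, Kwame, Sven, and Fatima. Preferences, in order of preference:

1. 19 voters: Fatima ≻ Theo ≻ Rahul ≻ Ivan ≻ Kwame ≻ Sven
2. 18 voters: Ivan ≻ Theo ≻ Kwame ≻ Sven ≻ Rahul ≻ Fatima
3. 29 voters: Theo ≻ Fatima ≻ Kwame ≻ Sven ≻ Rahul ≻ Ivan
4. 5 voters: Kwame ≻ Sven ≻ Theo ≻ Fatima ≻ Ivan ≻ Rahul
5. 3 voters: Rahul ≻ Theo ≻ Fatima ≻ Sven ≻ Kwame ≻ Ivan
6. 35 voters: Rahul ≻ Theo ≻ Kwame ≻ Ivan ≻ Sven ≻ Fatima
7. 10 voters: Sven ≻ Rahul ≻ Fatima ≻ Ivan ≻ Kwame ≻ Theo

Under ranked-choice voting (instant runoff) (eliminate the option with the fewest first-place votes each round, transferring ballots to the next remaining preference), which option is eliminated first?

Kwame

Round 1: Rahul 38, Ivan 18, Theo 29, Kwame 5, Sven 10, Fatima 19. Eliminate Kwame.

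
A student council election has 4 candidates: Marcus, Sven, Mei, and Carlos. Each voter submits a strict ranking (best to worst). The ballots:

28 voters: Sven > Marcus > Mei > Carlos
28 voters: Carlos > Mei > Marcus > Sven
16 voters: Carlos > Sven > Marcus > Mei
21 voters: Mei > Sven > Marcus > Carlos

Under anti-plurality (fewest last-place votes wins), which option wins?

Last-place votes: Marcus 0, Sven 28, Mei 16, Carlos 49.
Marcus is ranked last by the fewest voters, so Marcus wins.

Marcus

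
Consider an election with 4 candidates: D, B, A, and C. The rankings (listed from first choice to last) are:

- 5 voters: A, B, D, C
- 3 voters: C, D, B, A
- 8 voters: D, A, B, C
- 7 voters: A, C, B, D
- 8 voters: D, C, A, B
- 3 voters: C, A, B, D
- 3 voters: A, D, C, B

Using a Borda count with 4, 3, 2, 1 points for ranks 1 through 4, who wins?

A

D: 5·2 + 3·3 + 8·4 + 7·1 + 8·4 + 3·1 + 3·3 = 102
B: 5·3 + 3·2 + 8·2 + 7·2 + 8·1 + 3·2 + 3·1 = 68
A: 5·4 + 3·1 + 8·3 + 7·4 + 8·2 + 3·3 + 3·4 = 112
C: 5·1 + 3·4 + 8·1 + 7·3 + 8·3 + 3·4 + 3·2 = 88
A has the highest Borda score (112).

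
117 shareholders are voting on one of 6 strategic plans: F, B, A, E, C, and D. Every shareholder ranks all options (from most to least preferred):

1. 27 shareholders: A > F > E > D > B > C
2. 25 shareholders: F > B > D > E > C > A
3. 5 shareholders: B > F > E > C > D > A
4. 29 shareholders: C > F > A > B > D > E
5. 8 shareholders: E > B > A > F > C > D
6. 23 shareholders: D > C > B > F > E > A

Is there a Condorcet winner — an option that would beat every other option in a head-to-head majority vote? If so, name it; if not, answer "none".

F

F vs B: 81–36 for F.
F vs A: 82–35 for F.
F vs E: 109–8 for F.
F vs C: 65–52 for F.
F vs D: 94–23 for F.
F beats every other option head-to-head.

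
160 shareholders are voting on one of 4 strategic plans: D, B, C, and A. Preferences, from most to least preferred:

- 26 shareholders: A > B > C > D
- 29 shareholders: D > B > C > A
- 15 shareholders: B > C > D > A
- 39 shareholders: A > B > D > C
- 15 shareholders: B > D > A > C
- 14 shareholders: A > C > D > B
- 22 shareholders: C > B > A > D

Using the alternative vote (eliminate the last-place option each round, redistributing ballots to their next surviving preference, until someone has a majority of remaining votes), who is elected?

Round 1: D 29, B 30, C 22, A 79. Eliminate C.
Round 2: D 29, B 52, A 79. Eliminate D.
Round 3: B 81, A 79. B has a majority.

B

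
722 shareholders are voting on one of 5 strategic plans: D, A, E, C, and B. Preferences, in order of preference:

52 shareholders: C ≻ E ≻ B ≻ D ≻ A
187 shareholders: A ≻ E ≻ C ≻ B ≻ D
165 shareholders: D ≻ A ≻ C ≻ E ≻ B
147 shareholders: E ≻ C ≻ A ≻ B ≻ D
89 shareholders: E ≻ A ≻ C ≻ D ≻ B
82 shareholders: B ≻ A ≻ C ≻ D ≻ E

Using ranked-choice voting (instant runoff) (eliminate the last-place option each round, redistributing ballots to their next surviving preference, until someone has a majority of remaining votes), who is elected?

Round 1: D 165, A 187, E 236, C 52, B 82. Eliminate C.
Round 2: D 165, A 187, E 288, B 82. Eliminate B.
Round 3: D 165, A 269, E 288. Eliminate D.
Round 4: A 434, E 288. A has a majority.

A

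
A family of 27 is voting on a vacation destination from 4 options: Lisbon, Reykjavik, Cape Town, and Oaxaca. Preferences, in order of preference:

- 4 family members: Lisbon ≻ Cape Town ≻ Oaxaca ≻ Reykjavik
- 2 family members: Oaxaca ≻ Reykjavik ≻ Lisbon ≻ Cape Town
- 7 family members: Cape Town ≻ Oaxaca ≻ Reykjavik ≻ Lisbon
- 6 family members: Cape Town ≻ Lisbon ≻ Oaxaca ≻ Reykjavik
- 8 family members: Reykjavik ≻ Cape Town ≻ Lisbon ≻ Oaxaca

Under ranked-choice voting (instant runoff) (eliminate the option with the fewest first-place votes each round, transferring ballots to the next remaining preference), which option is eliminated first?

Round 1: Lisbon 4, Reykjavik 8, Cape Town 13, Oaxaca 2. Eliminate Oaxaca.

Oaxaca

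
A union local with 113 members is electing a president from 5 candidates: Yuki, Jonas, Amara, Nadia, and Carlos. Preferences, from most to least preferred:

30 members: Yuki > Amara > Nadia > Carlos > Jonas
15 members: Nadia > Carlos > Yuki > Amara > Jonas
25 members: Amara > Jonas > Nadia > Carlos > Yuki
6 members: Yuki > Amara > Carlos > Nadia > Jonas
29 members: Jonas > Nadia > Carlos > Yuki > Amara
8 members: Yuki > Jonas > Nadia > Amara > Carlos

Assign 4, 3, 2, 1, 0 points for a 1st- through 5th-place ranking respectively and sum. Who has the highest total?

Yuki: 30·4 + 15·2 + 25·0 + 6·4 + 29·1 + 8·4 = 235
Jonas: 30·0 + 15·0 + 25·3 + 6·0 + 29·4 + 8·3 = 215
Amara: 30·3 + 15·1 + 25·4 + 6·3 + 29·0 + 8·1 = 231
Nadia: 30·2 + 15·4 + 25·2 + 6·1 + 29·3 + 8·2 = 279
Carlos: 30·1 + 15·3 + 25·1 + 6·2 + 29·2 + 8·0 = 170
Nadia has the highest Borda score (279).

Nadia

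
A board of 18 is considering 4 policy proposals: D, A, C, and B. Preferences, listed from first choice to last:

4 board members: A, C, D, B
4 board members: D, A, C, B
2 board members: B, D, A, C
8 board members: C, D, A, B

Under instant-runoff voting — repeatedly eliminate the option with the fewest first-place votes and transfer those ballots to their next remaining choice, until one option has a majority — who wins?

C

Round 1: D 4, A 4, C 8, B 2. Eliminate B.
Round 2: D 6, A 4, C 8. Eliminate A.
Round 3: D 6, C 12. C has a majority.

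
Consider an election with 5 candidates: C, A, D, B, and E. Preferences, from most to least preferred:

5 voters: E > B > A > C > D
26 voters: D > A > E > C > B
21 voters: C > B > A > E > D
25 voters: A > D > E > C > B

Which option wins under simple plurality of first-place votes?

D

First-place votes: C 21, A 25, D 26, B 0, E 5.
D has the most first-place votes.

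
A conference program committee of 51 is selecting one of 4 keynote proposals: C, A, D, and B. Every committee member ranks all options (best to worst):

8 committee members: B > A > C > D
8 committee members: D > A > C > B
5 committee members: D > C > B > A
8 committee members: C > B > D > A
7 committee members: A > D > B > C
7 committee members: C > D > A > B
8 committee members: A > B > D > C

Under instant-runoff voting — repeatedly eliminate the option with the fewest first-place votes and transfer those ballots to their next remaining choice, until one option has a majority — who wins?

Round 1: C 15, A 15, D 13, B 8. Eliminate B.
Round 2: C 15, A 23, D 13. Eliminate D.
Round 3: C 20, A 31. A has a majority.

A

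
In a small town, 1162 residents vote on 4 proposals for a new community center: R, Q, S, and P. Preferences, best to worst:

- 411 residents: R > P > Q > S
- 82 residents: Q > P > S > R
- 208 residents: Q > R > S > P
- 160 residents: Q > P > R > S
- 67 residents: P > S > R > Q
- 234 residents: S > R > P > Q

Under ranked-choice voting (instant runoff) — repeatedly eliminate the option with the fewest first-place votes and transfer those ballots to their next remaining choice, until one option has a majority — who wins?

Round 1: R 411, Q 450, S 234, P 67. Eliminate P.
Round 2: R 411, Q 450, S 301. Eliminate S.
Round 3: R 712, Q 450. R has a majority.

R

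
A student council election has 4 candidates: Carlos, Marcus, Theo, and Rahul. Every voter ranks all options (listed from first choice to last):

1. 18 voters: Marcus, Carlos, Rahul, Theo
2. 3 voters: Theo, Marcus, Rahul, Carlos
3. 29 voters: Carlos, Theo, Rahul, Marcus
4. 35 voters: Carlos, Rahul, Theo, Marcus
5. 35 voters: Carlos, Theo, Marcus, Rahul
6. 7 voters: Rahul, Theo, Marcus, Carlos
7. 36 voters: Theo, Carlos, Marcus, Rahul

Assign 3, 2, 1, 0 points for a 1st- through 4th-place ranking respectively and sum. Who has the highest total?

Carlos

Carlos: 18·2 + 3·0 + 29·3 + 35·3 + 35·3 + 7·0 + 36·2 = 405
Marcus: 18·3 + 3·2 + 29·0 + 35·0 + 35·1 + 7·1 + 36·1 = 138
Theo: 18·0 + 3·3 + 29·2 + 35·1 + 35·2 + 7·2 + 36·3 = 294
Rahul: 18·1 + 3·1 + 29·1 + 35·2 + 35·0 + 7·3 + 36·0 = 141
Carlos has the highest Borda score (405).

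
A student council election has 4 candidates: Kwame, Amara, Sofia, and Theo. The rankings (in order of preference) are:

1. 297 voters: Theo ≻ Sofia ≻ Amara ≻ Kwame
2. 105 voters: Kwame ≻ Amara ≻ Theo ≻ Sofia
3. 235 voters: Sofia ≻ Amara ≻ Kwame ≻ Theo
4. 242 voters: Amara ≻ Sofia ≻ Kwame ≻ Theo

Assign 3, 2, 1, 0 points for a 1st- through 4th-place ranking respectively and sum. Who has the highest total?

Sofia

Kwame: 297·0 + 105·3 + 235·1 + 242·1 = 792
Amara: 297·1 + 105·2 + 235·2 + 242·3 = 1703
Sofia: 297·2 + 105·0 + 235·3 + 242·2 = 1783
Theo: 297·3 + 105·1 + 235·0 + 242·0 = 996
Sofia has the highest Borda score (1783).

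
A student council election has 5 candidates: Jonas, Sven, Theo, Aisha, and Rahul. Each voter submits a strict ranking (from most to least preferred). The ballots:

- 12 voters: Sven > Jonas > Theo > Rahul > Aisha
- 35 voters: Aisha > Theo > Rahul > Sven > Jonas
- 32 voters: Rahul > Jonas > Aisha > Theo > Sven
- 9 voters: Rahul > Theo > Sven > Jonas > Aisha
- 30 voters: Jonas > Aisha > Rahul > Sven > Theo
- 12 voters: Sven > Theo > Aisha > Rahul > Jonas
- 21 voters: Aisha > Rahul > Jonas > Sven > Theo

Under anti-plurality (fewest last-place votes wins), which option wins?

Rahul

Last-place votes: Jonas 47, Sven 32, Theo 51, Aisha 21, Rahul 0.
Rahul is ranked last by the fewest voters, so Rahul wins.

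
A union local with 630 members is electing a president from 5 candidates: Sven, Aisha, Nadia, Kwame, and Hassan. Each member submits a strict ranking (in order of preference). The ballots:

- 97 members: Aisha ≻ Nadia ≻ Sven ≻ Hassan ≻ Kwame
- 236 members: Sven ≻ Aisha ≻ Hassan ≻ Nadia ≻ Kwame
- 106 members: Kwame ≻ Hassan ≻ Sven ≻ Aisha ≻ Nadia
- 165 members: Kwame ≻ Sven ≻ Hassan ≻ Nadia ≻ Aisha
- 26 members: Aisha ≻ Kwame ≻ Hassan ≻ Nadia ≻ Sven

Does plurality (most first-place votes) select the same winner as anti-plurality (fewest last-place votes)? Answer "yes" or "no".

Plurality — first-place votes: Sven 236, Aisha 123, Nadia 0, Kwame 271, Hassan 0. Winner: Kwame.
Anti-plurality — last-place votes: Sven 26, Aisha 165, Nadia 106, Kwame 333, Hassan 0. Winner: Hassan.
The two methods disagree.

no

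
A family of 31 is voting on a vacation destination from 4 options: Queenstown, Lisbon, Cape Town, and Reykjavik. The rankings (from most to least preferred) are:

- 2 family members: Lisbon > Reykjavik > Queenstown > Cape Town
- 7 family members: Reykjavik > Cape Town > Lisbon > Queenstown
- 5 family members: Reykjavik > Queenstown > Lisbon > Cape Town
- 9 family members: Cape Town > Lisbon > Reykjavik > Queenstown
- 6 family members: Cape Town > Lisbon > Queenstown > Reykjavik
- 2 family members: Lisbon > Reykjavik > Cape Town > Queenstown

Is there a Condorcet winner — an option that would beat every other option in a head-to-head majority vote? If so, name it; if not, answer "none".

none

Checking pairwise contests:
Lisbon beats Queenstown 26–5.
Cape Town beats Lisbon 22–9.
Reykjavik beats Cape Town 16–15.
Lisbon beats Reykjavik 19–12.
Every option loses at least one head-to-head, so there is no Condorcet winner.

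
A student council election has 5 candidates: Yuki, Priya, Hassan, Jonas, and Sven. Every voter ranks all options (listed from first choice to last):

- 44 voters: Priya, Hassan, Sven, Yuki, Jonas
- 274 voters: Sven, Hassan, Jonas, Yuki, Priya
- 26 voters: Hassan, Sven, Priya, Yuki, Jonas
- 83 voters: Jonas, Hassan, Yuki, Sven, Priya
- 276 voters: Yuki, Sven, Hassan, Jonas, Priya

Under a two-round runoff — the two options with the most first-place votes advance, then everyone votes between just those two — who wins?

Round 1 first-place votes: Yuki 276, Priya 44, Hassan 26, Jonas 83, Sven 274.
Yuki and Sven advance.
Runoff: Yuki is preferred to Sven by 359 voters; Sven by 344.
Yuki wins the runoff.

Yuki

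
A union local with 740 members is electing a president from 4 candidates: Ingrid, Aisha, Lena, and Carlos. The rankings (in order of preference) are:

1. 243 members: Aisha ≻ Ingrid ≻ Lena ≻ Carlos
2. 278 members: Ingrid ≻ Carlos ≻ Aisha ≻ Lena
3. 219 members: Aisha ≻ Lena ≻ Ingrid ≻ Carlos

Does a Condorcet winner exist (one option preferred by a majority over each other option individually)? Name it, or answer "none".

Aisha vs Ingrid: 462–278 for Aisha.
Aisha vs Lena: 740–0 for Aisha.
Aisha vs Carlos: 462–278 for Aisha.
Aisha beats every other option head-to-head.

Aisha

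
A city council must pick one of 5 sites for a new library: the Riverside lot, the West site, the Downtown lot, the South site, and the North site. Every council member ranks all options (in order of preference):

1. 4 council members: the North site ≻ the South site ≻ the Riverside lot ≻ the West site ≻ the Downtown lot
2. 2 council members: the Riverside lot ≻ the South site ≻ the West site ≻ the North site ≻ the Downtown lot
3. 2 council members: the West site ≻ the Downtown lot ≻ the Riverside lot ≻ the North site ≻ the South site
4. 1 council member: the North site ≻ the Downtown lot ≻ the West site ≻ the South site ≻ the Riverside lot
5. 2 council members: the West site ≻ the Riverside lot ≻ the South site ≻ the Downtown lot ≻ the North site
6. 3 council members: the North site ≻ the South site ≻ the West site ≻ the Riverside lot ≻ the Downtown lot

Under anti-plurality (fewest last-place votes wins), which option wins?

the West site

Last-place votes: the Riverside lot 1, the West site 0, the Downtown lot 9, the South site 2, the North site 2.
the West site is ranked last by the fewest voters, so the West site wins.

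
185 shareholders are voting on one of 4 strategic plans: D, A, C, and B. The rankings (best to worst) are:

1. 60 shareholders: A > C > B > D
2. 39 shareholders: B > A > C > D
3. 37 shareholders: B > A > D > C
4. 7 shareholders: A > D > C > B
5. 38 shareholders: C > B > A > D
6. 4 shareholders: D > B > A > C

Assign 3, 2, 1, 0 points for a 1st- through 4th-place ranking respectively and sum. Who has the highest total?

A

D: 60·0 + 39·0 + 37·1 + 7·2 + 38·0 + 4·3 = 63
A: 60·3 + 39·2 + 37·2 + 7·3 + 38·1 + 4·1 = 395
C: 60·2 + 39·1 + 37·0 + 7·1 + 38·3 + 4·0 = 280
B: 60·1 + 39·3 + 37·3 + 7·0 + 38·2 + 4·2 = 372
A has the highest Borda score (395).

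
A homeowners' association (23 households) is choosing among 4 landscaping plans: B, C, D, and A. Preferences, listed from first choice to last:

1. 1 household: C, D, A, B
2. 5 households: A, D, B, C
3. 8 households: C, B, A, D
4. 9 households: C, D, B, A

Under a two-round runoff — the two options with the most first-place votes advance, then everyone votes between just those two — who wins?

C

Round 1 first-place votes: B 0, C 18, D 0, A 5.
C and A advance.
Runoff: C is preferred to A by 18 voters; A by 5.
C wins the runoff.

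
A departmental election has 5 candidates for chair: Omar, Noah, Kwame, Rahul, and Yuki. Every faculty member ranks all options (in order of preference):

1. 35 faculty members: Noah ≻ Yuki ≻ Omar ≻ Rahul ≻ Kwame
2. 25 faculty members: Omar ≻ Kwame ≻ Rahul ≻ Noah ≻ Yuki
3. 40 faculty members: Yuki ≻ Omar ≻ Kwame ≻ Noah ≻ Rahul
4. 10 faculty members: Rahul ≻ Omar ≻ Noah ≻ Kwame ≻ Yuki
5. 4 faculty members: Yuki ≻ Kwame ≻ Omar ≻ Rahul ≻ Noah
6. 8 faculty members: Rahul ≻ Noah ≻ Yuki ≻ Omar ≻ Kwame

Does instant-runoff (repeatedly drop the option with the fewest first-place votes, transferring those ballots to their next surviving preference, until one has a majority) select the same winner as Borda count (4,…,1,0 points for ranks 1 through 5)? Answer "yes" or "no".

no

Instant-runoff — R1 Omar 25, Noah 35, Kwame 0, Rahul 18, Yuki 44 (Kwame out); R2 Omar 25, Noah 35, Rahul 18, Yuki 44 (Rahul out); R3 Omar 35, Noah 43, Yuki 44 (Omar out); R4 Noah 78, Yuki 44 (Noah winner). Winner: Noah.
Borda — scores: Omar 336, Noah 249, Kwame 177, Rahul 161, Yuki 297. Winner: Omar.
The two methods disagree.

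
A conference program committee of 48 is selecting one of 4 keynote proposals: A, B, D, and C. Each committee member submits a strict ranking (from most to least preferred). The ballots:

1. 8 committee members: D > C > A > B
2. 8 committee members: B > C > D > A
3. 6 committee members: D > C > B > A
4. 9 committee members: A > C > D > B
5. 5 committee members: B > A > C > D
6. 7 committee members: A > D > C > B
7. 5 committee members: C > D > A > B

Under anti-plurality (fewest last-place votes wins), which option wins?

C

Last-place votes: A 14, B 29, D 5, C 0.
C is ranked last by the fewest voters, so C wins.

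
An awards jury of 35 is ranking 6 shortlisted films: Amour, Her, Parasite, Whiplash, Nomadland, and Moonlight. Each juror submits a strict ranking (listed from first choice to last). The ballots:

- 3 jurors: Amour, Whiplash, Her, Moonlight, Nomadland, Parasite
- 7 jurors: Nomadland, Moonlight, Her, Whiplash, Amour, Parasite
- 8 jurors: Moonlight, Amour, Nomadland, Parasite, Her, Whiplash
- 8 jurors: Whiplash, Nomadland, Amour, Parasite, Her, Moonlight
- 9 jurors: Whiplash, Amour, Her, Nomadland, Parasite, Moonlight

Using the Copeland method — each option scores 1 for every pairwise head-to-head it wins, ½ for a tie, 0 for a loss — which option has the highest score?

Amour: beats Her, Parasite, Nomadland, and Moonlight; loses to Whiplash → score 4.
Her: beats Parasite and Moonlight; loses to Amour, Whiplash, and Nomadland → score 2.
Parasite: loses to Amour, Her, Whiplash, Nomadland, and Moonlight → score 0.
Whiplash: beats Amour, Her, Parasite, Nomadland, and Moonlight → score 5.
Nomadland: beats Her, Parasite, and Moonlight; loses to Amour and Whiplash → score 3.
Moonlight: beats Parasite; loses to Amour, Her, Whiplash, and Nomadland → score 1.
Whiplash has the best pairwise record.

Whiplash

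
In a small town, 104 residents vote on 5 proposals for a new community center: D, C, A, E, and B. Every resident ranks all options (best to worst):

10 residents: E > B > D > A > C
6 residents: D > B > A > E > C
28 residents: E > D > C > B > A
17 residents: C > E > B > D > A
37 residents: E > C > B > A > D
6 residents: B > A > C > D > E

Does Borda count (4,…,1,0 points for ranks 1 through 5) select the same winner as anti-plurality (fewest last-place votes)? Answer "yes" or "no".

no

Borda — scores: D 151, C 247, A 77, E 357, B 208. Winner: E.
Anti-plurality — last-place votes: D 37, C 16, A 45, E 6, B 0. Winner: B.
The two methods disagree.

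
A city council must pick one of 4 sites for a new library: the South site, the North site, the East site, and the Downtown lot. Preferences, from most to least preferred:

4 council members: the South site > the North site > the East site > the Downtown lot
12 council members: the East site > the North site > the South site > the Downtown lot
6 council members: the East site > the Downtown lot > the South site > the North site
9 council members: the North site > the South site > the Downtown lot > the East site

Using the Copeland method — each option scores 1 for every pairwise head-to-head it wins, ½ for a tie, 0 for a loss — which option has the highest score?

the South site: beats the Downtown lot; loses to the North site and the East site → score 1.
the North site: beats the South site and the Downtown lot; loses to the East site → score 2.
the East site: beats the South site, the North site, and the Downtown lot → score 3.
the Downtown lot: loses to the South site, the North site, and the East site → score 0.
the East site has the best pairwise record.

the East site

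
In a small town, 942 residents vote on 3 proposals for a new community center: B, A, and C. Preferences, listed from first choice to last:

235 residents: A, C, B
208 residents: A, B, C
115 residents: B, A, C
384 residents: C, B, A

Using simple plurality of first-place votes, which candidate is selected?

A

First-place votes: B 115, A 443, C 384.
A has the most first-place votes.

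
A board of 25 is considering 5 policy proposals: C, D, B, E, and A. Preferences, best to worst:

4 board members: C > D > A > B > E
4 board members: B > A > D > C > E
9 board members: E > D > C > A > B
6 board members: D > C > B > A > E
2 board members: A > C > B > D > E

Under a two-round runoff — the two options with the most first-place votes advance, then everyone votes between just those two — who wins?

Round 1 first-place votes: C 4, D 6, B 4, E 9, A 2.
E and D advance.
Runoff: E is preferred to D by 9 voters; D by 16.
D wins the runoff.

D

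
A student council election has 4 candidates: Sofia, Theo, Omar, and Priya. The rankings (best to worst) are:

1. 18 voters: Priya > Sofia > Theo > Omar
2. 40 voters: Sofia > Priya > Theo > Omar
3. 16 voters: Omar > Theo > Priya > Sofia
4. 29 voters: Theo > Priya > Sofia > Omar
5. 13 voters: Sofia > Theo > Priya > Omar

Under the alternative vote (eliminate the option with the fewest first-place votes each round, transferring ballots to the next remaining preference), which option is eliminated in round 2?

Round 1: Sofia 53, Theo 29, Omar 16, Priya 18. Eliminate Omar.
Round 2: Sofia 53, Theo 45, Priya 18. Eliminate Priya.

Priya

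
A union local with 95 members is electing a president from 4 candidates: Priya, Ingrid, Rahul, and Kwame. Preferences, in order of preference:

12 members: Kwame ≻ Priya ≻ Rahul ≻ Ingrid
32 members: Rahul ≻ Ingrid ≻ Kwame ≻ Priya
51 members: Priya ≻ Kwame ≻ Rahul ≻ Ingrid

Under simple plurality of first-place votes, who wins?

Priya

First-place votes: Priya 51, Ingrid 0, Rahul 32, Kwame 12.
Priya has the most first-place votes.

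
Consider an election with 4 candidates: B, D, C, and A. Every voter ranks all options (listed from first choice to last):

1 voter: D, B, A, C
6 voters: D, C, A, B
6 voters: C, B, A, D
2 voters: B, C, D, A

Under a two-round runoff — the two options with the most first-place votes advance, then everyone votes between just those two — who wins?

Round 1 first-place votes: B 2, D 7, C 6, A 0.
D and C advance.
Runoff: D is preferred to C by 7 voters; C by 8.
C wins the runoff.

C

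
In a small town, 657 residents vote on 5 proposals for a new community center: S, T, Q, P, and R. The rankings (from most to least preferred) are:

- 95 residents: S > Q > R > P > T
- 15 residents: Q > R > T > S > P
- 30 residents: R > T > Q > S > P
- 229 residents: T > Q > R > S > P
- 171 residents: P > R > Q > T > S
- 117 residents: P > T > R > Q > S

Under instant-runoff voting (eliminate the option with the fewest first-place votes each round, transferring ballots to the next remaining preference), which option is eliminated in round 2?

R

Round 1: S 95, T 229, Q 15, P 288, R 30. Eliminate Q.
Round 2: S 95, T 229, P 288, R 45. Eliminate R.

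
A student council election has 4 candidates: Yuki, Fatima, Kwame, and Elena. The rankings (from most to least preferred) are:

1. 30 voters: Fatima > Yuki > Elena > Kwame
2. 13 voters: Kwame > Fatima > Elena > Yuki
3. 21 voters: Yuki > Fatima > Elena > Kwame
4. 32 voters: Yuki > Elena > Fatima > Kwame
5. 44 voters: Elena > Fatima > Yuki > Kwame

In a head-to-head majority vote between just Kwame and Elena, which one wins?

Elena

Voters preferring Kwame to Elena: 13; preferring Elena to Kwame: 127.
Elena wins the head-to-head.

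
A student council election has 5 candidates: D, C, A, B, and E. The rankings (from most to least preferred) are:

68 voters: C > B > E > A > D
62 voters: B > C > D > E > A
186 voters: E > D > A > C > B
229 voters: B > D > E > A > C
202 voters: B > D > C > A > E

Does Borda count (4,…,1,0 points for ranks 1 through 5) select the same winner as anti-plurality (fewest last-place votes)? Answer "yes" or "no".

no

Borda — scores: D 1975, C 1048, A 871, B 2176, E 1400. Winner: B.
Anti-plurality — last-place votes: D 68, C 229, A 62, B 186, E 202. Winner: A.
The two methods disagree.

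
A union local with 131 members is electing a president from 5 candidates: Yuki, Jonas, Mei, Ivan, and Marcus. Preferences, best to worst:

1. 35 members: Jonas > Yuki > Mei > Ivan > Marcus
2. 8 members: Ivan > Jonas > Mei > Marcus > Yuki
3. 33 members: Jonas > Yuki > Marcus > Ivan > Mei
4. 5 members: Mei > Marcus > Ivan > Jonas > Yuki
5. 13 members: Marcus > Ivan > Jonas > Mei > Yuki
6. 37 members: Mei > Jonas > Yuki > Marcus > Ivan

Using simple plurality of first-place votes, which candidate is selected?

Jonas

First-place votes: Yuki 0, Jonas 68, Mei 42, Ivan 8, Marcus 13.
Jonas has the most first-place votes.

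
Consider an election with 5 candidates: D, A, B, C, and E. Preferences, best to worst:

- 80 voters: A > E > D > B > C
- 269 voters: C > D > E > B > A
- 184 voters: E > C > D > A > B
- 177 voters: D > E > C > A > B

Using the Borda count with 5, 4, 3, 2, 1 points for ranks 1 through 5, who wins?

E

D: 80·3 + 269·4 + 184·3 + 177·5 = 2753
A: 80·5 + 269·1 + 184·2 + 177·2 = 1391
B: 80·2 + 269·2 + 184·1 + 177·1 = 1059
C: 80·1 + 269·5 + 184·4 + 177·3 = 2692
E: 80·4 + 269·3 + 184·5 + 177·4 = 2755
E has the highest Borda score (2755).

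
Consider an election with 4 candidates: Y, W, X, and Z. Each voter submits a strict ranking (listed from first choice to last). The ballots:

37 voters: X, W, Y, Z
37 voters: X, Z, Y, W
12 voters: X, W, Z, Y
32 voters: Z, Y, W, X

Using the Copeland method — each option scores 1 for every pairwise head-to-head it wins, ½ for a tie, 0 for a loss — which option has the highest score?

Y: beats W; loses to X and Z → score 1.
W: loses to Y, X, and Z → score 0.
X: beats Y, W, and Z → score 3.
Z: beats Y and W; loses to X → score 2.
X has the best pairwise record.

X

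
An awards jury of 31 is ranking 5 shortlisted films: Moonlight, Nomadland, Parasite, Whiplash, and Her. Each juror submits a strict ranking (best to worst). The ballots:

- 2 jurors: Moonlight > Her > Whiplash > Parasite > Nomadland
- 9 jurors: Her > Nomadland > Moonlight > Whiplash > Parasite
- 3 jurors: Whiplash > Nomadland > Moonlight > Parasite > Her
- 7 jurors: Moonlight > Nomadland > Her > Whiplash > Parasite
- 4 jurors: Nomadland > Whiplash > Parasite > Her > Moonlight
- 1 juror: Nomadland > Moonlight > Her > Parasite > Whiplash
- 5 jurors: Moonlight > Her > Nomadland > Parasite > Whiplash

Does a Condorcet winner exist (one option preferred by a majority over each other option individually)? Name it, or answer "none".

Checking pairwise contests:
Nomadland beats Moonlight 17–14.
Her beats Nomadland 16–15.
Moonlight beats Parasite 27–4.
Moonlight beats Whiplash 24–7.
Moonlight beats Her 18–13.
Every option loses at least one head-to-head, so there is no Condorcet winner.

none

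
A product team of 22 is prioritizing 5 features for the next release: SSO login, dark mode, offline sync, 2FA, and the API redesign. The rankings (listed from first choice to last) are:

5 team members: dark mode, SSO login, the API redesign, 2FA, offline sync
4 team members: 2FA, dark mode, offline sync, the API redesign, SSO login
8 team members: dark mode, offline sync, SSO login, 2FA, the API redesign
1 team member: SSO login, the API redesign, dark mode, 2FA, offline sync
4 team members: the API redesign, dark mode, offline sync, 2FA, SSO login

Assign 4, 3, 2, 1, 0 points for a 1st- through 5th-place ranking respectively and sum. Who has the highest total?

SSO login: 5·3 + 4·0 + 8·2 + 1·4 + 4·0 = 35
dark mode: 5·4 + 4·3 + 8·4 + 1·2 + 4·3 = 78
offline sync: 5·0 + 4·2 + 8·3 + 1·0 + 4·2 = 40
2FA: 5·1 + 4·4 + 8·1 + 1·1 + 4·1 = 34
the API redesign: 5·2 + 4·1 + 8·0 + 1·3 + 4·4 = 33
dark mode has the highest Borda score (78).

dark mode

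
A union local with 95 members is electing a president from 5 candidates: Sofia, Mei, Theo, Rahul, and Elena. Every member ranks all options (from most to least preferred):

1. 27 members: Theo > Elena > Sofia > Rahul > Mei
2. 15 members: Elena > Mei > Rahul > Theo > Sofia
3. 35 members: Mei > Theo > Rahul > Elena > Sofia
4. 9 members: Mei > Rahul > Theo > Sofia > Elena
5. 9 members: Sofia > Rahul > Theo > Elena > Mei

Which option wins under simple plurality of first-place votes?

First-place votes: Sofia 9, Mei 44, Theo 27, Rahul 0, Elena 15.
Mei has the most first-place votes.

Mei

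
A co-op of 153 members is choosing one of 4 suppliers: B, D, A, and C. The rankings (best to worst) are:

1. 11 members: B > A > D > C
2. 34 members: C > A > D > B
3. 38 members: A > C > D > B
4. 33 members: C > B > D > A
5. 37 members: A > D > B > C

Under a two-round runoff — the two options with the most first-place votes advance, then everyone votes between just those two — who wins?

A

Round 1 first-place votes: B 11, D 0, A 75, C 67.
A and C advance.
Runoff: A is preferred to C by 86 voters; C by 67.
A wins the runoff.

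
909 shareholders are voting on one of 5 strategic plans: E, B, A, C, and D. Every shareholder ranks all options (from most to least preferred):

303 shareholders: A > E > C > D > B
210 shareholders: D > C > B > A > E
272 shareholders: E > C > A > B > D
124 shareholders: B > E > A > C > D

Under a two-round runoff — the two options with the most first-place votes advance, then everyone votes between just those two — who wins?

A

Round 1 first-place votes: E 272, B 124, A 303, C 0, D 210.
A and E advance.
Runoff: A is preferred to E by 513 voters; E by 396.
A wins the runoff.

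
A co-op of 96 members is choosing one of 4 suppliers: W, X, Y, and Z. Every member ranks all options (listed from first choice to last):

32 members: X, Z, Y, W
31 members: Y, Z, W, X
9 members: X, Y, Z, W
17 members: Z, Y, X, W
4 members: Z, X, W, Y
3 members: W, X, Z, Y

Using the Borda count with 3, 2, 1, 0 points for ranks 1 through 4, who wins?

W: 32·0 + 31·1 + 9·0 + 17·0 + 4·1 + 3·3 = 44
X: 32·3 + 31·0 + 9·3 + 17·1 + 4·2 + 3·2 = 154
Y: 32·1 + 31·3 + 9·2 + 17·2 + 4·0 + 3·0 = 177
Z: 32·2 + 31·2 + 9·1 + 17·3 + 4·3 + 3·1 = 201
Z has the highest Borda score (201).

Z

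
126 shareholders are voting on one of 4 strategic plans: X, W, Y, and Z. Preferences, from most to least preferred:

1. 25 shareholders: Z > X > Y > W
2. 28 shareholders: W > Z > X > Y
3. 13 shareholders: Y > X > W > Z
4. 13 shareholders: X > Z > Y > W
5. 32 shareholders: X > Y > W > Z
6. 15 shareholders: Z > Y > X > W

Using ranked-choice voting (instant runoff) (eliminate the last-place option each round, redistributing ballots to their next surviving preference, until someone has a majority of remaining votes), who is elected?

Z

Round 1: X 45, W 28, Y 13, Z 40. Eliminate Y.
Round 2: X 58, W 28, Z 40. Eliminate W.
Round 3: X 58, Z 68. Z has a majority.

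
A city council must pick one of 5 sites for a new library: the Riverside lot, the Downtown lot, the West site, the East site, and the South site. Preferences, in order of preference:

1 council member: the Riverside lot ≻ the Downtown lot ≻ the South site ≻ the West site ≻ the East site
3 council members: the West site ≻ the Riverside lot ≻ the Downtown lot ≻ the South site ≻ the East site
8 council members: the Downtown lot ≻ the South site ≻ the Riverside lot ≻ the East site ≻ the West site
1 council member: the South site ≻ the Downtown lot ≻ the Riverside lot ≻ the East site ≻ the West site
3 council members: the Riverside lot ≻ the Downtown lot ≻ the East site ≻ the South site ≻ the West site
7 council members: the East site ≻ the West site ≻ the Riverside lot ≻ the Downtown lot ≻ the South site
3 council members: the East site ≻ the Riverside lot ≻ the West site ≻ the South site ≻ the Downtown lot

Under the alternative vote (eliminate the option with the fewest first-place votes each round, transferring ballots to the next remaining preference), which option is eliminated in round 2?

the West site

Round 1: the Riverside lot 4, the Downtown lot 8, the West site 3, the East site 10, the South site 1. Eliminate the South site.
Round 2: the Riverside lot 4, the Downtown lot 9, the West site 3, the East site 10. Eliminate the West site.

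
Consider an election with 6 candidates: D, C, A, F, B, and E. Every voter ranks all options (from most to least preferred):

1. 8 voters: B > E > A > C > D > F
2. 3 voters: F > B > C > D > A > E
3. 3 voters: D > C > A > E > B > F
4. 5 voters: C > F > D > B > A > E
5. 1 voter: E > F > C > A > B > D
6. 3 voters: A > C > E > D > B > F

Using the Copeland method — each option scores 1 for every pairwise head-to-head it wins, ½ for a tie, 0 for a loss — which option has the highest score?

C

D: beats F; loses to C, A, B, and E → score 1.
C: beats D, A, F, B, and E → score 5.
A: beats D, F, and E; loses to C and B → score 3.
F: loses to D, C, A, B, and E → score 0.
B: beats D, A, F, and E; loses to C → score 4.
E: beats D and F; loses to C, A, and B → score 2.
C has the best pairwise record.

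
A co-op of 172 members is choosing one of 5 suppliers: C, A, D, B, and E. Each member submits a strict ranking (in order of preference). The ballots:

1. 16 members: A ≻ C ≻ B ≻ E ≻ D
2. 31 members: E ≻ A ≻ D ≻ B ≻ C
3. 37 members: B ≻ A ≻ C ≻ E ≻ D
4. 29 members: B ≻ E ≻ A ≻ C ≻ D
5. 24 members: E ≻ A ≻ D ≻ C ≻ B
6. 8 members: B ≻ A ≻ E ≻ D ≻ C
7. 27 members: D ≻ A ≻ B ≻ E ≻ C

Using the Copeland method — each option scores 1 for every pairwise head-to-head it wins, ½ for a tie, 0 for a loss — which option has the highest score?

A

C: loses to A, D, B, and E → score 0.
A: beats C, D, B, and E → score 4.
D: beats C; loses to A, B, and E → score 1.
B: beats C, D, and E; loses to A → score 3.
E: beats C and D; loses to A and B → score 2.
A has the best pairwise record.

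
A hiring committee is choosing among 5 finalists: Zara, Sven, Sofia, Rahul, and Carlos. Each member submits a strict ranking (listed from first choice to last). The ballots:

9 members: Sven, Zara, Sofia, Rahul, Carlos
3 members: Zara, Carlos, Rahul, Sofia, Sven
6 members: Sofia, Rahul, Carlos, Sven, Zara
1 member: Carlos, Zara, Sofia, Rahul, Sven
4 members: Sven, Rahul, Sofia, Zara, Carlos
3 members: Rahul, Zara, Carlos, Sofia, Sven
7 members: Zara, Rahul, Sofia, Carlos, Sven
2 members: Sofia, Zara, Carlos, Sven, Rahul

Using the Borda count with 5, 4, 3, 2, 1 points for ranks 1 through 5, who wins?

Zara: 9·4 + 3·5 + 6·1 + 1·4 + 4·2 + 3·4 + 7·5 + 2·4 = 124
Sven: 9·5 + 3·1 + 6·2 + 1·1 + 4·5 + 3·1 + 7·1 + 2·2 = 95
Sofia: 9·3 + 3·2 + 6·5 + 1·3 + 4·3 + 3·2 + 7·3 + 2·5 = 115
Rahul: 9·2 + 3·3 + 6·4 + 1·2 + 4·4 + 3·5 + 7·4 + 2·1 = 114
Carlos: 9·1 + 3·4 + 6·3 + 1·5 + 4·1 + 3·3 + 7·2 + 2·3 = 77
Zara has the highest Borda score (124).

Zara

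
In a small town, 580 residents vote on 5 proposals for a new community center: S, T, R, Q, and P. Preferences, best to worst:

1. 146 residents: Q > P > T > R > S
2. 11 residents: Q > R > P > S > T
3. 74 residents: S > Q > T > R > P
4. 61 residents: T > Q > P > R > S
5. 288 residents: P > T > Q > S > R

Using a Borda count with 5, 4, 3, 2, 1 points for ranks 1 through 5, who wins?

S: 146·1 + 11·2 + 74·5 + 61·1 + 288·2 = 1175
T: 146·3 + 11·1 + 74·3 + 61·5 + 288·4 = 2128
R: 146·2 + 11·4 + 74·2 + 61·2 + 288·1 = 894
Q: 146·5 + 11·5 + 74·4 + 61·4 + 288·3 = 2189
P: 146·4 + 11·3 + 74·1 + 61·3 + 288·5 = 2314
P has the highest Borda score (2314).

P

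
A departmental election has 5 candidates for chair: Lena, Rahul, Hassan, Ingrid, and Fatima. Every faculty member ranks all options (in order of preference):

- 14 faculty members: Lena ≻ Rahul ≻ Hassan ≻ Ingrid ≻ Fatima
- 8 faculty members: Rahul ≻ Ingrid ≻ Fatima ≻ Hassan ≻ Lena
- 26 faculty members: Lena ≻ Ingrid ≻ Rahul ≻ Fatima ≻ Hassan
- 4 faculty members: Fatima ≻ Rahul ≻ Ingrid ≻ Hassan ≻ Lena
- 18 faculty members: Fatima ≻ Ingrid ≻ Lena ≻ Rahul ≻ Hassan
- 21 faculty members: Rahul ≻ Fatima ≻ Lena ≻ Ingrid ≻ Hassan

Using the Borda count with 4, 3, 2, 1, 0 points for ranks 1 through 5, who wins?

Lena: 14·4 + 8·0 + 26·4 + 4·0 + 18·2 + 21·2 = 238
Rahul: 14·3 + 8·4 + 26·2 + 4·3 + 18·1 + 21·4 = 240
Hassan: 14·2 + 8·1 + 26·0 + 4·1 + 18·0 + 21·0 = 40
Ingrid: 14·1 + 8·3 + 26·3 + 4·2 + 18·3 + 21·1 = 199
Fatima: 14·0 + 8·2 + 26·1 + 4·4 + 18·4 + 21·3 = 193
Rahul has the highest Borda score (240).

Rahul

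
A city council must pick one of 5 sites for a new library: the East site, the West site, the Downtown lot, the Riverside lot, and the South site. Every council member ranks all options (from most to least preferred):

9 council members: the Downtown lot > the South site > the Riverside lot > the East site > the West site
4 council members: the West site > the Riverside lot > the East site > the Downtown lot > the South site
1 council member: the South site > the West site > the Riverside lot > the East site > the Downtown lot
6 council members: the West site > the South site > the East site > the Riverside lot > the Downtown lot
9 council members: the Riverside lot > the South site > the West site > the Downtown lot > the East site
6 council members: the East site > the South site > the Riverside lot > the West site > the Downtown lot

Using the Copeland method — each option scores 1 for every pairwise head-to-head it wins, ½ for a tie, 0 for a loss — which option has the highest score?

the South site

the East site: loses to the West site, the Downtown lot, the Riverside lot, and the South site → score 0.
the West site: beats the East site and the Downtown lot; loses to the Riverside lot and the South site → score 2.
the Downtown lot: beats the East site; loses to the West site, the Riverside lot, and the South site → score 1.
the Riverside lot: beats the East site, the West site, and the Downtown lot; loses to the South site → score 3.
the South site: beats the East site, the West site, the Downtown lot, and the Riverside lot → score 4.
the South site has the best pairwise record.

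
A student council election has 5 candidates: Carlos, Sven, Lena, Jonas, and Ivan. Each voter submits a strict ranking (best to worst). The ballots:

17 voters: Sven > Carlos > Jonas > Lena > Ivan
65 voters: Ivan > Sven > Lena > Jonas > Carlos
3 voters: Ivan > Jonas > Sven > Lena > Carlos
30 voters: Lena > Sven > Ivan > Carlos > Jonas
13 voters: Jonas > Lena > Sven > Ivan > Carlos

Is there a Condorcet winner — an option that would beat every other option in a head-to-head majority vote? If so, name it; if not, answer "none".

Ivan

Ivan vs Carlos: 111–17 for Ivan.
Ivan vs Sven: 68–60 for Ivan.
Ivan vs Lena: 68–60 for Ivan.
Ivan vs Jonas: 98–30 for Ivan.
Ivan beats every other option head-to-head.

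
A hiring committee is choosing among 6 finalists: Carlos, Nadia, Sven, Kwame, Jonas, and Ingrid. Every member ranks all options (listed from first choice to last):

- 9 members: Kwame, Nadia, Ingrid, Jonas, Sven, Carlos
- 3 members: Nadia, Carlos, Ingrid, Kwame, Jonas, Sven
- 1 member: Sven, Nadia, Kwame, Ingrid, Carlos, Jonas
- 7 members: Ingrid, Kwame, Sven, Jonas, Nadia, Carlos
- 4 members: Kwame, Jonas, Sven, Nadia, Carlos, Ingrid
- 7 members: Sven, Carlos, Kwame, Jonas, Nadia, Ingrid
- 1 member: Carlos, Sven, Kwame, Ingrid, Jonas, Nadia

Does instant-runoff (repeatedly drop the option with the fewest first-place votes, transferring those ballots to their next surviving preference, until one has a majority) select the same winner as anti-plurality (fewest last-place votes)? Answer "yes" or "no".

Instant-runoff — R1 Carlos 1, Nadia 3, Sven 8, Kwame 13, Jonas 0, Ingrid 7 (Jonas out); R2 Carlos 1, Nadia 3, Sven 8, Kwame 13, Ingrid 7 (Carlos out); R3 Nadia 3, Sven 9, Kwame 13, Ingrid 7 (Nadia out); R4 Sven 9, Kwame 13, Ingrid 10 (Sven out); R5 Kwame 22, Ingrid 10 (Kwame winner). Winner: Kwame.
Anti-plurality — last-place votes: Carlos 16, Nadia 1, Sven 3, Kwame 0, Jonas 1, Ingrid 11. Winner: Kwame.
The two methods agree.

yes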